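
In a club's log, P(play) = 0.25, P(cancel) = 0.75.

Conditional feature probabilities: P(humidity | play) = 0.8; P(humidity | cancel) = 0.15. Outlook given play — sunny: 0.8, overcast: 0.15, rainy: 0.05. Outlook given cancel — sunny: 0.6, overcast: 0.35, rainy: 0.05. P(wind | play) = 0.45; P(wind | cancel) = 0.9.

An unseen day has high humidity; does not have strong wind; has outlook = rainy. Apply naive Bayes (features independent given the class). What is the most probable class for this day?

play: 0.25 × 0.8 × 0.05 × (1−0.45) = 0.0055
cancel: 0.75 × 0.15 × 0.05 × (1−0.9) = 0.0005625
Highest score → play.

play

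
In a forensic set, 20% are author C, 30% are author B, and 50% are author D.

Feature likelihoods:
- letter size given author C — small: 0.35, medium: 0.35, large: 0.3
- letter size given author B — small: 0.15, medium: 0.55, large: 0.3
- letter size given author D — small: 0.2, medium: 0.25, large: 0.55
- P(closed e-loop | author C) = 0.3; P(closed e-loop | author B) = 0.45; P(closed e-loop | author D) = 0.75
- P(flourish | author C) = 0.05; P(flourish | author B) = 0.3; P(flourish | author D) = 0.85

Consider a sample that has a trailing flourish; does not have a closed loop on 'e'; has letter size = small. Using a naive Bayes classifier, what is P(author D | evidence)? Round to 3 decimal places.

author C: 0.2 × 0.35 × (1−0.3) × 0.05 = 0.00245
author B: 0.3 × 0.15 × (1−0.45) × 0.3 = 0.007425
author D: 0.5 × 0.2 × (1−0.75) × 0.85 = 0.02125
P(author D | x) = 0.02125 / 0.031125 ≈ 0.683

0.683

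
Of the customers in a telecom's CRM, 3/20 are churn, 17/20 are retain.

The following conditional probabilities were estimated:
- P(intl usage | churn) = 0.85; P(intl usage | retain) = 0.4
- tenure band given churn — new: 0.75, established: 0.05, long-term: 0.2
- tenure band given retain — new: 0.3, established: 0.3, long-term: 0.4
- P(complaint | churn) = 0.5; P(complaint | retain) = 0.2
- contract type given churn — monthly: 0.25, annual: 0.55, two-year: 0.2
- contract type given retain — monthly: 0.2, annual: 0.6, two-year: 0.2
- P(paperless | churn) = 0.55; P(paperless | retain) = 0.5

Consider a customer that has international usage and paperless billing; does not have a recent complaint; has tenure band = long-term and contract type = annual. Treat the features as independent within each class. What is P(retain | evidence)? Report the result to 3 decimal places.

0.894

churn: 0.15 × 0.85 × 0.2 × (1−0.5) × 0.55 × 0.55 = 0.003856875
retain: 0.85 × 0.4 × 0.4 × (1−0.2) × 0.6 × 0.5 = 0.03264
P(retain | x) = 0.03264 / 0.036496875 ≈ 0.894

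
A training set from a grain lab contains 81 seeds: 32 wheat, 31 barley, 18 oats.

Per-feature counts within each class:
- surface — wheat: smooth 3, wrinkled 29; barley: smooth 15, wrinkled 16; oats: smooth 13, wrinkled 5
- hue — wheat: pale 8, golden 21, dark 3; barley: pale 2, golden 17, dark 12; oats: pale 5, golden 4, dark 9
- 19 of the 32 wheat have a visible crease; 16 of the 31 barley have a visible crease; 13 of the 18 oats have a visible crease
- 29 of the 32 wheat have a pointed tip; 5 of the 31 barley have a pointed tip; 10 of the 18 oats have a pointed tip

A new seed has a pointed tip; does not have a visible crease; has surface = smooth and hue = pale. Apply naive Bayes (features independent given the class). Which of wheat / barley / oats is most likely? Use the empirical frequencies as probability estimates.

oats

wheat: (32/81) × (3/32) × (8/32) × (13/32) × (29/32) ≈ 0.00340893
barley: (31/81) × (15/31) × (2/31) × (15/31) × (5/31) ≈ 0.000932422
oats: (18/81) × (13/18) × (5/18) × (5/18) × (10/18) ≈ 0.00687988
Highest score → oats.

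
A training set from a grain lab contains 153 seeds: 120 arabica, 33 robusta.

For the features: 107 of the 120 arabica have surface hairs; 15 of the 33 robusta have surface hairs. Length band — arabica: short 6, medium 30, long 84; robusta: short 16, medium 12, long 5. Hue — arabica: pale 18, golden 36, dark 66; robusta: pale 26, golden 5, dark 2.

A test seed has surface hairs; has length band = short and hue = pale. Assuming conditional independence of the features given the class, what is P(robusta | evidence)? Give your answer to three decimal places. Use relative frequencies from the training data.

0.877

arabica: (120/153) × (107/120) × (6/120) × (18/120) ≈ 0.0052451
robusta: (33/153) × (15/33) × (16/33) × (26/33) ≈ 0.0374512
P(robusta | x) = 0.0374512 / 0.0426963 ≈ 0.877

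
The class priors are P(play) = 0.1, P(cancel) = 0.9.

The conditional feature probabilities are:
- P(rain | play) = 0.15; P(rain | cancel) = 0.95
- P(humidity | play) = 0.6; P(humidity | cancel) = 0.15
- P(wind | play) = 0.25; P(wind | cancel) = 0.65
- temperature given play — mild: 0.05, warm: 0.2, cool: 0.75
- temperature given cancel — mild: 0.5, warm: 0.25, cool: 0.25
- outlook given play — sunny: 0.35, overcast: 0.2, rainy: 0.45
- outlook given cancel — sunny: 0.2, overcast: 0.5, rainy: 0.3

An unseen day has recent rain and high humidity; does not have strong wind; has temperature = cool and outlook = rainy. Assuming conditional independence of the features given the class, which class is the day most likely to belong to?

cancel

play: 0.1 × 0.15 × 0.6 × (1−0.25) × 0.75 × 0.45 = 0.002278125
cancel: 0.9 × 0.95 × 0.15 × (1−0.65) × 0.25 × 0.3 = 0.0033665625
Highest score → cancel.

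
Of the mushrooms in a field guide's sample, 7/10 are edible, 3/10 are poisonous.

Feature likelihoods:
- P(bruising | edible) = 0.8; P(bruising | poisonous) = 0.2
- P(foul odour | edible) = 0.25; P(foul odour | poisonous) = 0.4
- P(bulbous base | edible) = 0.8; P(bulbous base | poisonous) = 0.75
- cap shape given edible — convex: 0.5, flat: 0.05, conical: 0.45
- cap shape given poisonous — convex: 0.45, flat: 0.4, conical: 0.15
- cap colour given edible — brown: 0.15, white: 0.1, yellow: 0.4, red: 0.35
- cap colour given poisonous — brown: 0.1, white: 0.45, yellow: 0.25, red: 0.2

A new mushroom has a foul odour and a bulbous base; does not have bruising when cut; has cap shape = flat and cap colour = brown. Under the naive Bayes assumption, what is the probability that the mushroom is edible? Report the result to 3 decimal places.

edible: 0.7 × (1−0.8) × 0.25 × 0.8 × 0.05 × 0.15 = 0.00021
poisonous: 0.3 × (1−0.2) × 0.4 × 0.75 × 0.4 × 0.1 = 0.00288
P(edible | x) = 0.00021 / 0.00309 ≈ 0.068

0.068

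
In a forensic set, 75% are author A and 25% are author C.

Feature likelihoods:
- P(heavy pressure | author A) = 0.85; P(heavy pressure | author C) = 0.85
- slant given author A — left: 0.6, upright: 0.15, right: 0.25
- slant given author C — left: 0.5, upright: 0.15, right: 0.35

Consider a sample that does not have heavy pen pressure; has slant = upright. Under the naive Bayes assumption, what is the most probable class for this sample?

author A

author A: 0.75 × (1−0.85) × 0.15 = 0.016875
author C: 0.25 × (1−0.85) × 0.15 = 0.005625
Highest score → author A.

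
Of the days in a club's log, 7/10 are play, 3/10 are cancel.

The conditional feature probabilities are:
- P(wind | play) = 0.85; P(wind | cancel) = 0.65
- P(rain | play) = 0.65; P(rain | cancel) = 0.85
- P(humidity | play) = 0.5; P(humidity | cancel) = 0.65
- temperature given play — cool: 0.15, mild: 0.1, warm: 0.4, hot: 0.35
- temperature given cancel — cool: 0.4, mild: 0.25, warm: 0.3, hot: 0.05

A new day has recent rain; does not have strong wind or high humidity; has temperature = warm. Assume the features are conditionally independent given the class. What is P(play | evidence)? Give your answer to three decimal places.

play: 0.7 × (1−0.85) × 0.65 × (1−0.5) × 0.4 = 0.01365
cancel: 0.3 × (1−0.65) × 0.85 × (1−0.65) × 0.3 = 0.00937125
P(play | x) = 0.01365 / 0.02302125 ≈ 0.593

0.593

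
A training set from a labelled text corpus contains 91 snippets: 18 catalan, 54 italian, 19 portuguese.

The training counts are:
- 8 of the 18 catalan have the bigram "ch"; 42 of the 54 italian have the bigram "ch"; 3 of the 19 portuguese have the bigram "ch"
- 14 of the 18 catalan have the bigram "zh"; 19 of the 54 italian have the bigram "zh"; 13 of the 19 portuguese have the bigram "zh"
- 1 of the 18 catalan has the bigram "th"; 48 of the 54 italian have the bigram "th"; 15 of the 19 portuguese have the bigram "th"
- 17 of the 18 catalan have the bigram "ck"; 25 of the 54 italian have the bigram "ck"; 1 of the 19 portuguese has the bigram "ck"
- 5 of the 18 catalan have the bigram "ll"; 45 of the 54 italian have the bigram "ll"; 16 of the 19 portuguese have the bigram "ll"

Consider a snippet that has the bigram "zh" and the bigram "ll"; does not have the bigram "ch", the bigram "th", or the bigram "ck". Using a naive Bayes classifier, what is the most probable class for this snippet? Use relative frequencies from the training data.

catalan: (18/91) × (10/18) × (14/18) × (17/18) × (1/18) × (5/18) ≈ 0.00124571
italian: (54/91) × (12/54) × (19/54) × (6/54) × (29/54) × (45/54) ≈ 0.00230717
portuguese: (19/91) × (16/19) × (13/19) × (4/19) × (18/19) × (16/19) ≈ 0.0202051
Highest score → portuguese.

portuguese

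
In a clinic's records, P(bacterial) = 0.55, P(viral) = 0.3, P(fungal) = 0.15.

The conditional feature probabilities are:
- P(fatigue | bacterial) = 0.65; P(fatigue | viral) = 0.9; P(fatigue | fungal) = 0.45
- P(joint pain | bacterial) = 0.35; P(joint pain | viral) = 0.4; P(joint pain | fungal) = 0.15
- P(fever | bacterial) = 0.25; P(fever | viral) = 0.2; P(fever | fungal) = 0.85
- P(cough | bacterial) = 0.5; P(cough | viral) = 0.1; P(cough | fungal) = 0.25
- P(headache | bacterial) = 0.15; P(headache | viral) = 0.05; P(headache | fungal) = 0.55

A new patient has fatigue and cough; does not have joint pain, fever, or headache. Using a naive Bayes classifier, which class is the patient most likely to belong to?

bacterial

bacterial: 0.55 × 0.65 × (1−0.35) × (1−0.25) × 0.5 × (1−0.15) = 0.07406953125
viral: 0.3 × 0.9 × (1−0.4) × (1−0.2) × 0.1 × (1−0.05) = 0.012312
fungal: 0.15 × 0.45 × (1−0.15) × (1−0.85) × 0.25 × (1−0.55) = 0.000968203125
Highest score → bacterial.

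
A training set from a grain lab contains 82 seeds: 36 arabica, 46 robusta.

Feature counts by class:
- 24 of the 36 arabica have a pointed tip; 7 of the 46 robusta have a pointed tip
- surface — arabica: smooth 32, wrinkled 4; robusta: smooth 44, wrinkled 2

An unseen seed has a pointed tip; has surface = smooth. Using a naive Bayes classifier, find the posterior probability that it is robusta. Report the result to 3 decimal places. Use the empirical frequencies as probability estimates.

0.239

arabica: (36/82) × (24/36) × (32/36) ≈ 0.260163
robusta: (46/82) × (7/46) × (44/46) ≈ 0.0816543
P(robusta | x) = 0.0816543 / 0.3418173 ≈ 0.239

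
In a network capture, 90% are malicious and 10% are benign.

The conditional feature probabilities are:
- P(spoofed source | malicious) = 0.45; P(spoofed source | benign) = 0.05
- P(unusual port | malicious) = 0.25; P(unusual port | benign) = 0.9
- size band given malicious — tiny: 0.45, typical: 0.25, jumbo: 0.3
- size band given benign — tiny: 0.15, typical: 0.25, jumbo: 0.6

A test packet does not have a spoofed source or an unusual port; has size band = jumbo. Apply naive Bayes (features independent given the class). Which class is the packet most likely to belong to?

malicious

malicious: 0.9 × (1−0.45) × (1−0.25) × 0.3 = 0.111375
benign: 0.1 × (1−0.05) × (1−0.9) × 0.6 = 0.0057
Highest score → malicious.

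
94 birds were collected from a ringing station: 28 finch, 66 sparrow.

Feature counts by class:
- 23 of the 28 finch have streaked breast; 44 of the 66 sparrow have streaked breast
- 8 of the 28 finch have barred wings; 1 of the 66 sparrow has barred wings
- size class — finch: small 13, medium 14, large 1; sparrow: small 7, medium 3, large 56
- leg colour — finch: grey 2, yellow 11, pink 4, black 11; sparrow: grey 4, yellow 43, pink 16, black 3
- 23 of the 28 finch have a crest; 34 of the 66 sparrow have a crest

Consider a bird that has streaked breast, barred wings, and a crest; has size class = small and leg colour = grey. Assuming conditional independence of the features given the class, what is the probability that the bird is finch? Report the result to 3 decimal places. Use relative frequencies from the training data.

finch: (28/94) × (23/28) × (8/28) × (13/28) × (2/28) × (23/28) ≈ 0.0019044
sparrow: (66/94) × (44/66) × (1/66) × (7/66) × (4/66) × (34/66) ≈ 0.0000234848
P(finch | x) = 0.0019044 / 0.0019278848 ≈ 0.988

0.988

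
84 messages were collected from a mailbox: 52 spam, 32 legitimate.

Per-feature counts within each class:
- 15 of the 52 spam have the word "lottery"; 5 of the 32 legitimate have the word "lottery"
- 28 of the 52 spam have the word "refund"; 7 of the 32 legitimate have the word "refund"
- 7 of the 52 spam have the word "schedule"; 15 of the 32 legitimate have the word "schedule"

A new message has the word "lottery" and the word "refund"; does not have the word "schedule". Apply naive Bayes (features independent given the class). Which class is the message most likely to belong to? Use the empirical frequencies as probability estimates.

spam

spam: (52/84) × (15/52) × (28/52) × (45/52) ≈ 0.0832101
legitimate: (32/84) × (5/32) × (7/32) × (17/32) ≈ 0.00691732
Highest score → spam.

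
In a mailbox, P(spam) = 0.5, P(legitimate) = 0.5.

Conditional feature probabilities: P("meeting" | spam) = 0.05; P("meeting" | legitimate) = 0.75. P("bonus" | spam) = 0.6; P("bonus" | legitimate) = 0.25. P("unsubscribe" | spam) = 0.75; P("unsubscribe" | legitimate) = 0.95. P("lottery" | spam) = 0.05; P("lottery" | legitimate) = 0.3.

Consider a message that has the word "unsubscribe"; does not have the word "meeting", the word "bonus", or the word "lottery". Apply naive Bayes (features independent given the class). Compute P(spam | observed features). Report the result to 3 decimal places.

spam: 0.5 × (1−0.05) × (1−0.6) × 0.75 × (1−0.05) = 0.135375
legitimate: 0.5 × (1−0.75) × (1−0.25) × 0.95 × (1−0.3) = 0.06234375
P(spam | x) = 0.135375 / 0.19771875 ≈ 0.685

0.685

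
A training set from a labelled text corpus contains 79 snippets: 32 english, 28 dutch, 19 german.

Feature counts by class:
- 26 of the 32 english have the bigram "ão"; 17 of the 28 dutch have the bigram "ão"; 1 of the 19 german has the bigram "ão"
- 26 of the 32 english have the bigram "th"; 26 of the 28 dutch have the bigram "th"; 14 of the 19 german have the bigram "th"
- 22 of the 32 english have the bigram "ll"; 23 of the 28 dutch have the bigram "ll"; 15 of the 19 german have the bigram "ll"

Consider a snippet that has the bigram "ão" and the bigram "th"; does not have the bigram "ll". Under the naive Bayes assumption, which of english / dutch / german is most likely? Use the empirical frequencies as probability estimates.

english: (32/79) × (26/32) × (26/32) × (10/32) ≈ 0.0835641
dutch: (28/79) × (17/28) × (26/28) × (5/28) ≈ 0.035682
german: (19/79) × (1/19) × (14/19) × (4/19) ≈ 0.0019636
Highest score → english.

english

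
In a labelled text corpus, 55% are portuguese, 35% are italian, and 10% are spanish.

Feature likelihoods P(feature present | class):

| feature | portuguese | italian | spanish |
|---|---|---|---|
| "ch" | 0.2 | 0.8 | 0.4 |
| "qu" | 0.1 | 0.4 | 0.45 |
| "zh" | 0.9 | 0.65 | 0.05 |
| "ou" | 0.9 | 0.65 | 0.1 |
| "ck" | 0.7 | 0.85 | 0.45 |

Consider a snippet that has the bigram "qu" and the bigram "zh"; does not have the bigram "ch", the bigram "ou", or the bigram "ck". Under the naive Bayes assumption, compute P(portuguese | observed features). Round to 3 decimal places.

portuguese: 0.55 × (1−0.2) × 0.1 × 0.9 × (1−0.9) × (1−0.7) = 0.001188
italian: 0.35 × (1−0.8) × 0.4 × 0.65 × (1−0.65) × (1−0.85) = 0.0009555
spanish: 0.1 × (1−0.4) × 0.45 × 0.05 × (1−0.1) × (1−0.45) = 0.00066825
P(portuguese | x) = 0.001188 / 0.00281175 ≈ 0.423

0.423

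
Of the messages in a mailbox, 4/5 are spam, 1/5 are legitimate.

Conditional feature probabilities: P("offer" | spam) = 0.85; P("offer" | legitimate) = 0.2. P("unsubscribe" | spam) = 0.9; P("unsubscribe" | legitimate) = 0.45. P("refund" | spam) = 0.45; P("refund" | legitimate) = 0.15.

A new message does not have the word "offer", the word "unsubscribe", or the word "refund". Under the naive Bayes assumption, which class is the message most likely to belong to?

legitimate

spam: 0.8 × (1−0.85) × (1−0.9) × (1−0.45) = 0.0066
legitimate: 0.2 × (1−0.2) × (1−0.45) × (1−0.15) = 0.0748
Highest score → legitimate.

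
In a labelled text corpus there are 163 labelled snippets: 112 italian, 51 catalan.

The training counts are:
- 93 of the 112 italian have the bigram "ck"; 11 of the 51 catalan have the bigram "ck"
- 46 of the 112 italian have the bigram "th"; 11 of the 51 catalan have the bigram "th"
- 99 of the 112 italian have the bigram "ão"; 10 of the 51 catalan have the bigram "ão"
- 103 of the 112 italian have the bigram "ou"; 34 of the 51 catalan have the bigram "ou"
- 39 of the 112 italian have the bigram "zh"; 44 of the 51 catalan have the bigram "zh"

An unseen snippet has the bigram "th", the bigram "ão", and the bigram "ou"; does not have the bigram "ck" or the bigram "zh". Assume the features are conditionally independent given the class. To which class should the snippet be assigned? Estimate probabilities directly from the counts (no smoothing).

italian

italian: (112/163) × (19/112) × (46/112) × (99/112) × (103/112) × (73/112) ≈ 0.0253657
catalan: (51/163) × (40/51) × (11/51) × (10/51) × (34/51) × (7/51) ≈ 0.000949645
Highest score → italian.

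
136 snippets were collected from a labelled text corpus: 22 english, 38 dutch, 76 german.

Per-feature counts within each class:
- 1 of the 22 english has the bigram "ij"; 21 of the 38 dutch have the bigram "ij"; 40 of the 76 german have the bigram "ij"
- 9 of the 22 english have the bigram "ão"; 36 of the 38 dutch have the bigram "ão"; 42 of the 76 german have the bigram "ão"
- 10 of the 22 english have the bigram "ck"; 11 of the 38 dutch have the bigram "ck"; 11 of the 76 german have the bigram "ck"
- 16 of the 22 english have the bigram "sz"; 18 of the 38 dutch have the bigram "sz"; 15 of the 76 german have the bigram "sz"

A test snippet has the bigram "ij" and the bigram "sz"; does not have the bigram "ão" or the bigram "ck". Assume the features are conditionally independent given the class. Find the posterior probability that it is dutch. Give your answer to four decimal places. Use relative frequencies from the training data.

0.1026

english: (22/136) × (1/22) × (13/22) × (12/22) × (16/22) ≈ 0.0017236
dutch: (38/136) × (21/38) × (2/38) × (27/38) × (18/38) ≈ 0.00273524
german: (76/136) × (40/76) × (34/76) × (65/76) × (15/76) ≈ 0.0222108
P(dutch | x) = 0.00273524 / 0.02666964 ≈ 0.1026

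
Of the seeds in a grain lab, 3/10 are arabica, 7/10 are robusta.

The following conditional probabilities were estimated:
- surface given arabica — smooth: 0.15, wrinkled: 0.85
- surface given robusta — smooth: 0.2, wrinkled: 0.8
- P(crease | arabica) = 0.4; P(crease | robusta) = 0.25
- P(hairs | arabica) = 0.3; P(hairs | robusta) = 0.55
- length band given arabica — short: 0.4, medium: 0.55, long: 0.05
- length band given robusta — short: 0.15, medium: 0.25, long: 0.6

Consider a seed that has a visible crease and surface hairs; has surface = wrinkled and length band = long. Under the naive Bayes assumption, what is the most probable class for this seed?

arabica: 0.3 × 0.85 × 0.4 × 0.3 × 0.05 = 0.00153
robusta: 0.7 × 0.8 × 0.25 × 0.55 × 0.6 = 0.0462
Highest score → robusta.

robusta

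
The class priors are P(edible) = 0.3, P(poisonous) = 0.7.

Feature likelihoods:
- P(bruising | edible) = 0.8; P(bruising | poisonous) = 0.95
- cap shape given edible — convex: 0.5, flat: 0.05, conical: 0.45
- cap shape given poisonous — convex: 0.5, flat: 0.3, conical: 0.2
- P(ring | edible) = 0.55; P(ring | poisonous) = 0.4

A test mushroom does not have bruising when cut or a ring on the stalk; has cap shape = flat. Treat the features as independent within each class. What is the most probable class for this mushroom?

edible: 0.3 × (1−0.8) × 0.05 × (1−0.55) = 0.00135
poisonous: 0.7 × (1−0.95) × 0.3 × (1−0.4) = 0.0063
Highest score → poisonous.

poisonous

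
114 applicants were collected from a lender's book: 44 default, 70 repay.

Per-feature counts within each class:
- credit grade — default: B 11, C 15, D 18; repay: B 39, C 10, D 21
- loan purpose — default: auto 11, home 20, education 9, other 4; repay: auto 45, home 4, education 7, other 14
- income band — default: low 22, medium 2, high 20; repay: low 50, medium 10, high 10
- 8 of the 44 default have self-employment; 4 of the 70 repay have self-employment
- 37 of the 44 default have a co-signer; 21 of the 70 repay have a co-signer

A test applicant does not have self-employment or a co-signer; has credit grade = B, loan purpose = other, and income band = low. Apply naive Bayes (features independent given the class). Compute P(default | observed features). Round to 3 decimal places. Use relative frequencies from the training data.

default: (44/114) × (11/44) × (4/44) × (22/44) × (36/44) × (7/44) ≈ 0.0005709
repay: (70/114) × (39/70) × (14/70) × (50/70) × (66/70) × (49/70) ≈ 0.0322556
P(default | x) = 0.0005709 / 0.0328265 ≈ 0.017

0.017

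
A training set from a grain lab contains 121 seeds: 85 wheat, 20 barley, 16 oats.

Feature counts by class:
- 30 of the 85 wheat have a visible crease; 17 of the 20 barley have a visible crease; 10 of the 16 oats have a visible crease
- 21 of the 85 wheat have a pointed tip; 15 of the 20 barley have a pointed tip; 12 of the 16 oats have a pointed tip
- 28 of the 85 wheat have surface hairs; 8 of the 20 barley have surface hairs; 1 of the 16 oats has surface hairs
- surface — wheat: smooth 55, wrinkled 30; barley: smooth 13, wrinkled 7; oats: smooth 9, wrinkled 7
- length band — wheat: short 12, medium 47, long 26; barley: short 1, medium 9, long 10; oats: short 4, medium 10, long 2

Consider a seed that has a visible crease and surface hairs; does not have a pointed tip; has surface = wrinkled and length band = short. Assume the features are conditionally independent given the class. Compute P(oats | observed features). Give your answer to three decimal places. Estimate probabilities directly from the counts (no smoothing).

wheat: (85/121) × (30/85) × (64/85) × (28/85) × (30/85) × (12/85) ≈ 0.00306408
barley: (20/121) × (17/20) × (5/20) × (8/20) × (7/20) × (1/20) ≈ 0.000245868
oats: (16/121) × (10/16) × (4/16) × (1/16) × (7/16) × (4/16) ≈ 0.000141238
P(oats | x) = 0.000141238 / 0.003451186 ≈ 0.041

0.041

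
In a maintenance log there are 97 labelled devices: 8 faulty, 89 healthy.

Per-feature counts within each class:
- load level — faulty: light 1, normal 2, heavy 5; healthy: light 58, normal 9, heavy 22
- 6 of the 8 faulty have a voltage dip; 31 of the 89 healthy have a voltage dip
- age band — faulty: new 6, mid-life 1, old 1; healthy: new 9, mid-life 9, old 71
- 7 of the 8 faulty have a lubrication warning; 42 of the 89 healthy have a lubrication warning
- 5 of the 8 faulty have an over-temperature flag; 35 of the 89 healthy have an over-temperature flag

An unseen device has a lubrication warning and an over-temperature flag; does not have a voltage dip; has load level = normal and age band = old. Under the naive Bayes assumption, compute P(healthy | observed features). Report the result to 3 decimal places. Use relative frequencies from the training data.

faulty: (8/97) × (2/8) × (2/8) × (1/8) × (7/8) × (5/8) ≈ 0.000352368
healthy: (89/97) × (9/89) × (58/89) × (71/89) × (42/89) × (35/89) ≈ 0.00895188
P(healthy | x) = 0.00895188 / 0.009304248 ≈ 0.962

0.962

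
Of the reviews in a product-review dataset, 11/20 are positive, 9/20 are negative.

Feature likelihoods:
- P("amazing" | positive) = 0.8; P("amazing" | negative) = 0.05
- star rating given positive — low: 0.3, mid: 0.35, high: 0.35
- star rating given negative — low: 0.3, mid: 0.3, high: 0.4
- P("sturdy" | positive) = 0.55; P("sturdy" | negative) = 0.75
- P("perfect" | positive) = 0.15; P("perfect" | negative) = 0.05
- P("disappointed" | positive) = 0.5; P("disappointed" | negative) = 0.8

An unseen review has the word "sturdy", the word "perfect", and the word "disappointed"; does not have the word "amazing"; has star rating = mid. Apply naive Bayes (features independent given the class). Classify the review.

negative

positive: 0.55 × (1−0.8) × 0.35 × 0.55 × 0.15 × 0.5 = 0.001588125
negative: 0.45 × (1−0.05) × 0.3 × 0.75 × 0.05 × 0.8 = 0.0038475
Highest score → negative.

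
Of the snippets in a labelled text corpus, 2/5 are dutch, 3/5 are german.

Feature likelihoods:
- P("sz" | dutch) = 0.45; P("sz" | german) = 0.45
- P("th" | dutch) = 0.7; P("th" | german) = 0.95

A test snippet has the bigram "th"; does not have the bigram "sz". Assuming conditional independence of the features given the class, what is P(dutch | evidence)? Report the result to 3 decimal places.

0.329

dutch: 0.4 × (1−0.45) × 0.7 = 0.154
german: 0.6 × (1−0.45) × 0.95 = 0.3135
P(dutch | x) = 0.154 / 0.4675 ≈ 0.329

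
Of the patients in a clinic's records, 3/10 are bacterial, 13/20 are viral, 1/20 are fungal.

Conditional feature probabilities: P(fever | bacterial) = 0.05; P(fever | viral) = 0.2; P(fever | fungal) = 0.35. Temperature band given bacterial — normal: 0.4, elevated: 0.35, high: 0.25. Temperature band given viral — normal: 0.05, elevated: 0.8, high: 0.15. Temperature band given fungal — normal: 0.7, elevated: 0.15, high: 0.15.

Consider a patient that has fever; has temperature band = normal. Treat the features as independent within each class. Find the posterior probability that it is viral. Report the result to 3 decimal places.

bacterial: 0.3 × 0.05 × 0.4 = 0.006
viral: 0.65 × 0.2 × 0.05 = 0.0065
fungal: 0.05 × 0.35 × 0.7 = 0.01225
P(viral | x) = 0.0065 / 0.02475 ≈ 0.263

0.263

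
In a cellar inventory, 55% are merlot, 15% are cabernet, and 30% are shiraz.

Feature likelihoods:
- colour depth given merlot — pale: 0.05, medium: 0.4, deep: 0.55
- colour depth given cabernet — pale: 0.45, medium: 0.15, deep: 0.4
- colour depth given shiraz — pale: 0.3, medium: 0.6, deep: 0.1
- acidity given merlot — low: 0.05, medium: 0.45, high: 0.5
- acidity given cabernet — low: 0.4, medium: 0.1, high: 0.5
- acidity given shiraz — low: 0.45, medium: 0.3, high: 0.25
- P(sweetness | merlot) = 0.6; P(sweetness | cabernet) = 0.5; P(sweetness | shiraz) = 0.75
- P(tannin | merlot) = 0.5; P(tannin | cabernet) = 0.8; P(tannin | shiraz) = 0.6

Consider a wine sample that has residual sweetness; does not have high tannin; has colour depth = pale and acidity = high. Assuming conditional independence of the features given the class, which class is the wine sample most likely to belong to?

merlot: 0.55 × 0.05 × 0.5 × 0.6 × (1−0.5) = 0.004125
cabernet: 0.15 × 0.45 × 0.5 × 0.5 × (1−0.8) = 0.003375
shiraz: 0.3 × 0.3 × 0.25 × 0.75 × (1−0.6) = 0.00675
Highest score → shiraz.

shiraz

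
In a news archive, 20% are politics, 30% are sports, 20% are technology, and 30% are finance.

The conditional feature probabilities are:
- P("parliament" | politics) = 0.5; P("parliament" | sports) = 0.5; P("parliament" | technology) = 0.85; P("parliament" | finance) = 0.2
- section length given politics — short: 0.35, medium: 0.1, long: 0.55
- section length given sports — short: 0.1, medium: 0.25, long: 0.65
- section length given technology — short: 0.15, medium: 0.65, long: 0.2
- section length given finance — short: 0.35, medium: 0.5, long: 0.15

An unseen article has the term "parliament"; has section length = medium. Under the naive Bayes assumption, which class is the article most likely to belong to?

politics: 0.2 × 0.5 × 0.1 = 0.01
sports: 0.3 × 0.5 × 0.25 = 0.0375
technology: 0.2 × 0.85 × 0.65 = 0.1105
finance: 0.3 × 0.2 × 0.5 = 0.03
Highest score → technology.

technology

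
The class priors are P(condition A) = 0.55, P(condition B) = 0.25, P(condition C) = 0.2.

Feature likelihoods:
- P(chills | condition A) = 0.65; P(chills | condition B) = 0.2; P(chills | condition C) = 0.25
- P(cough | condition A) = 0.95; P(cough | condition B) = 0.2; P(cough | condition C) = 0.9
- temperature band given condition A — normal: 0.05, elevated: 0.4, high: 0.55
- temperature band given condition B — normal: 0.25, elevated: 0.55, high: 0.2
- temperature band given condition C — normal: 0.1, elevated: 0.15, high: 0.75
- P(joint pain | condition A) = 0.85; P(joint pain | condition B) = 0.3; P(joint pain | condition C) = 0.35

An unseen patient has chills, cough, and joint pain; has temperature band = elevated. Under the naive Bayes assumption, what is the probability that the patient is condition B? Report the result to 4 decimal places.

0.0138

condition A: 0.55 × 0.65 × 0.95 × 0.4 × 0.85 = 0.1154725
condition B: 0.25 × 0.2 × 0.2 × 0.55 × 0.3 = 0.00165
condition C: 0.2 × 0.25 × 0.9 × 0.15 × 0.35 = 0.0023625
P(condition B | x) = 0.00165 / 0.119485 ≈ 0.0138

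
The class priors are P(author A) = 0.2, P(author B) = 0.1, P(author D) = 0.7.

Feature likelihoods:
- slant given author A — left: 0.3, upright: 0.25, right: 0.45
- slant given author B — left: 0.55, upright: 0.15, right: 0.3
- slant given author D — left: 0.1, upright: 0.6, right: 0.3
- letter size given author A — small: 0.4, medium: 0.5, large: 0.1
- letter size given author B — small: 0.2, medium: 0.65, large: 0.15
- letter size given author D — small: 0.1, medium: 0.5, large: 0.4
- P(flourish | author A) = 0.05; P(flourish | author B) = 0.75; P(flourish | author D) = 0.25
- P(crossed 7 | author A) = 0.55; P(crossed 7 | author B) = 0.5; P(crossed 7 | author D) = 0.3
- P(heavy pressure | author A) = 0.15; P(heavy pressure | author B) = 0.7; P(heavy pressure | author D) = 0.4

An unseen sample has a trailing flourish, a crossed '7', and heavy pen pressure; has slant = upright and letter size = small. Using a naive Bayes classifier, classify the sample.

author D

author A: 0.2 × 0.25 × 0.4 × 0.05 × 0.55 × 0.15 = 0.0000825
author B: 0.1 × 0.15 × 0.2 × 0.75 × 0.5 × 0.7 = 0.0007875
author D: 0.7 × 0.6 × 0.1 × 0.25 × 0.3 × 0.4 = 0.00126
Highest score → author D.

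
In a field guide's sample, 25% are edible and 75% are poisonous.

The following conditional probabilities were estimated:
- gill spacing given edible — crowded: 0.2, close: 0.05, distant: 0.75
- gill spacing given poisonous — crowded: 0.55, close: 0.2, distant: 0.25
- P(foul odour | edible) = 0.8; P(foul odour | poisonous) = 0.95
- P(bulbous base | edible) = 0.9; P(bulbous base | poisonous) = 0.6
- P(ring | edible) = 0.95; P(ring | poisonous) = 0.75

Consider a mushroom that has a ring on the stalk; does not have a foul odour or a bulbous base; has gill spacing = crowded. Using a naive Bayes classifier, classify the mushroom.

edible: 0.25 × 0.2 × (1−0.8) × (1−0.9) × 0.95 = 0.00095
poisonous: 0.75 × 0.55 × (1−0.95) × (1−0.6) × 0.75 = 0.0061875
Highest score → poisonous.

poisonous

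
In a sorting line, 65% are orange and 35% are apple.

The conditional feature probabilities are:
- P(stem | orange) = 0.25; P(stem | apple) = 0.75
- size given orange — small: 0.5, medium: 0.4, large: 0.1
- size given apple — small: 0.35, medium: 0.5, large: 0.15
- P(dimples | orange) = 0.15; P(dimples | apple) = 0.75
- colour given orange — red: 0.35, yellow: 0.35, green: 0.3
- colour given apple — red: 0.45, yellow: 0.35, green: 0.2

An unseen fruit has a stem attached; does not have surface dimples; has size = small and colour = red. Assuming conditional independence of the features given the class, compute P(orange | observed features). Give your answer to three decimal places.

0.700

orange: 0.65 × 0.25 × 0.5 × (1−0.15) × 0.35 = 0.024171875
apple: 0.35 × 0.75 × 0.35 × (1−0.75) × 0.45 = 0.0103359375
P(orange | x) = 0.024171875 / 0.0345078125 ≈ 0.700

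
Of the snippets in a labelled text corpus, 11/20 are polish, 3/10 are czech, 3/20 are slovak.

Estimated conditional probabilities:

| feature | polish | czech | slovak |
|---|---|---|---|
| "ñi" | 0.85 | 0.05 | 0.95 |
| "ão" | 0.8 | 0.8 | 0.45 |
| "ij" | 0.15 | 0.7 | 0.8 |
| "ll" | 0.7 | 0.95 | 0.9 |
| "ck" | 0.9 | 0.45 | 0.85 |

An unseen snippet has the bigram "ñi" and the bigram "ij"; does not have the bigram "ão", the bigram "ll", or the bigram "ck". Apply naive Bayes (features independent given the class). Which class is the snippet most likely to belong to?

polish: 0.55 × 0.85 × (1−0.8) × 0.15 × (1−0.7) × (1−0.9) = 0.00042075
czech: 0.3 × 0.05 × (1−0.8) × 0.7 × (1−0.95) × (1−0.45) = 0.00005775
slovak: 0.15 × 0.95 × (1−0.45) × 0.8 × (1−0.9) × (1−0.85) = 0.0009405
Highest score → slovak.

slovak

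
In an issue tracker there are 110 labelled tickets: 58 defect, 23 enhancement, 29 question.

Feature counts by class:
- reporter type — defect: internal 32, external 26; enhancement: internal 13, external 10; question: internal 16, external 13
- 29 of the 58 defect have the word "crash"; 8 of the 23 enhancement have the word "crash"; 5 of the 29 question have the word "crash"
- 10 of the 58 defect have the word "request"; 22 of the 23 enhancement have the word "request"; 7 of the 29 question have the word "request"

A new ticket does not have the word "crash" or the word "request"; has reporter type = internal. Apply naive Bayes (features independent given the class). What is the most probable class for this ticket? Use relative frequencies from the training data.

defect

defect: (58/110) × (32/58) × (29/58) × (48/58) ≈ 0.120376
enhancement: (23/110) × (13/23) × (15/23) × (1/23) ≈ 0.00335109
question: (29/110) × (16/29) × (24/29) × (22/29) ≈ 0.0913199
Highest score → defect.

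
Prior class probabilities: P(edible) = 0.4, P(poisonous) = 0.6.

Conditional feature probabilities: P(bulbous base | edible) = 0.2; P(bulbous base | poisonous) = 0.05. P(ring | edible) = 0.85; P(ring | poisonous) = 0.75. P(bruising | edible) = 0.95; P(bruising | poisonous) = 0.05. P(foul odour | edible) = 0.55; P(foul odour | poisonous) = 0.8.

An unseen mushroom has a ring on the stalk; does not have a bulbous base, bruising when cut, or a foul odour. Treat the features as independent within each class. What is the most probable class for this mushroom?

poisonous

edible: 0.4 × (1−0.2) × 0.85 × (1−0.95) × (1−0.55) = 0.00612
poisonous: 0.6 × (1−0.05) × 0.75 × (1−0.05) × (1−0.8) = 0.081225
Highest score → poisonous.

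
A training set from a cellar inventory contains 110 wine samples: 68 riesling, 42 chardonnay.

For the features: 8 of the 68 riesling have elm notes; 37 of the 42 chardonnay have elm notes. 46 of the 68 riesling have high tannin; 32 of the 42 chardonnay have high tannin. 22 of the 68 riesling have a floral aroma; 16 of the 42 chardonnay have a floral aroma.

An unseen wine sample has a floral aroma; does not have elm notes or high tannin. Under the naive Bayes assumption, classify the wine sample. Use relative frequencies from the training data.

riesling

riesling: (68/110) × (60/68) × (22/68) × (22/68) ≈ 0.0570934
chardonnay: (42/110) × (5/42) × (10/42) × (16/42) ≈ 0.00412286
Highest score → riesling.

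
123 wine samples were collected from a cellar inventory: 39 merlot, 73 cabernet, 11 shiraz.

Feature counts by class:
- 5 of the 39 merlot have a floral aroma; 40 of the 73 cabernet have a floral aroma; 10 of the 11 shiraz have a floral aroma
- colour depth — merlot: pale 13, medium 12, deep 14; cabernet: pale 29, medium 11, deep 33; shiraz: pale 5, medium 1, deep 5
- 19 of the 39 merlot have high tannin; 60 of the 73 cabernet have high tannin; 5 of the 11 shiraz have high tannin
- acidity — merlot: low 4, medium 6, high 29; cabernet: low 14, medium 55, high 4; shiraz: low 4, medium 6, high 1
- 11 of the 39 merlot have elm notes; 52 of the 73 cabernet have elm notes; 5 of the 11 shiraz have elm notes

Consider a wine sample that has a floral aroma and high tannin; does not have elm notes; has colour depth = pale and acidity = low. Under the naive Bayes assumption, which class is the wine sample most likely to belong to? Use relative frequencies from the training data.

cabernet

merlot: (39/123) × (5/39) × (13/39) × (19/39) × (4/39) × (28/39) ≈ 0.000486095
cabernet: (73/123) × (40/73) × (29/73) × (60/73) × (14/73) × (21/73) ≈ 0.00585814
shiraz: (11/123) × (10/11) × (5/11) × (5/11) × (4/11) × (6/11) ≈ 0.00333177
Highest score → cabernet.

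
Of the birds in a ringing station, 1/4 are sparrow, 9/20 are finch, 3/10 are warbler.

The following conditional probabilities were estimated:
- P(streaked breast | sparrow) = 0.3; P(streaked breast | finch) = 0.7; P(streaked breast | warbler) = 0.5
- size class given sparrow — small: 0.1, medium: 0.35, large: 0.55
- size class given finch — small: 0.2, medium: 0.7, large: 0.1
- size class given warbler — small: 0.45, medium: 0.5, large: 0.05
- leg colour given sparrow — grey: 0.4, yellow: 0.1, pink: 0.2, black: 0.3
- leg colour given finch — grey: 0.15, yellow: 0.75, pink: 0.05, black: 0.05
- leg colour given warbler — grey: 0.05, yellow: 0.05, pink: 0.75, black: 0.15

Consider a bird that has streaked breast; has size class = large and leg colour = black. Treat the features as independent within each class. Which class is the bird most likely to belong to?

sparrow

sparrow: 0.25 × 0.3 × 0.55 × 0.3 = 0.012375
finch: 0.45 × 0.7 × 0.1 × 0.05 = 0.001575
warbler: 0.3 × 0.5 × 0.05 × 0.15 = 0.001125
Highest score → sparrow.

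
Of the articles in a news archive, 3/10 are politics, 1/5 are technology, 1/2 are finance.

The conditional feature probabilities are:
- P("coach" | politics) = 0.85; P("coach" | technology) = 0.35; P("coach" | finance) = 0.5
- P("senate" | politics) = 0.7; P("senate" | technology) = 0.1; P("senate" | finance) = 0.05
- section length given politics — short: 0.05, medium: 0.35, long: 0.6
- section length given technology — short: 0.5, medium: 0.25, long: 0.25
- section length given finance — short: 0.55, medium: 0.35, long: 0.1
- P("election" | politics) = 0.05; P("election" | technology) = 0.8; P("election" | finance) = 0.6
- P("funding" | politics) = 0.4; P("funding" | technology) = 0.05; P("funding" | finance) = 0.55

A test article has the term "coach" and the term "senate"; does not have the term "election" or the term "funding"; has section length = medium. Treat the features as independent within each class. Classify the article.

politics

politics: 0.3 × 0.85 × 0.7 × 0.35 × (1−0.05) × (1−0.4) = 0.03561075
technology: 0.2 × 0.35 × 0.1 × 0.25 × (1−0.8) × (1−0.05) = 0.0003325
finance: 0.5 × 0.5 × 0.05 × 0.35 × (1−0.6) × (1−0.55) = 0.0007875
Highest score → politics.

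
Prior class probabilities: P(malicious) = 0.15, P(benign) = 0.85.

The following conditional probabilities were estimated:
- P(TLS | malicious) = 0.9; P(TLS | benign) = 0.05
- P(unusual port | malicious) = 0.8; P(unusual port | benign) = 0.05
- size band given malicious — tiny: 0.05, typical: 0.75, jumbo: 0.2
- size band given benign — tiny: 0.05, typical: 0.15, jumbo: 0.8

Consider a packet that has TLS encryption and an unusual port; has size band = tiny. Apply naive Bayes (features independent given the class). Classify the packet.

malicious: 0.15 × 0.9 × 0.8 × 0.05 = 0.0054
benign: 0.85 × 0.05 × 0.05 × 0.05 = 0.00010625
Highest score → malicious.

malicious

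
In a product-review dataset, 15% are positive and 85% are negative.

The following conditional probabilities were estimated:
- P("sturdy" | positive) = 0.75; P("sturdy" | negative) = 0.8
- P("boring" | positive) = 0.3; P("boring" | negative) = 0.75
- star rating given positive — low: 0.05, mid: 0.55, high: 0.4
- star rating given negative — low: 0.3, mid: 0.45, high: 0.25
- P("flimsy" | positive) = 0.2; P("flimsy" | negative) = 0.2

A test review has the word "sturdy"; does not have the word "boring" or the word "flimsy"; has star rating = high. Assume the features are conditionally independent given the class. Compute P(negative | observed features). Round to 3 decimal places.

0.574

positive: 0.15 × 0.75 × (1−0.3) × 0.4 × (1−0.2) = 0.0252
negative: 0.85 × 0.8 × (1−0.75) × 0.25 × (1−0.2) = 0.034
P(negative | x) = 0.034 / 0.0592 ≈ 0.574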